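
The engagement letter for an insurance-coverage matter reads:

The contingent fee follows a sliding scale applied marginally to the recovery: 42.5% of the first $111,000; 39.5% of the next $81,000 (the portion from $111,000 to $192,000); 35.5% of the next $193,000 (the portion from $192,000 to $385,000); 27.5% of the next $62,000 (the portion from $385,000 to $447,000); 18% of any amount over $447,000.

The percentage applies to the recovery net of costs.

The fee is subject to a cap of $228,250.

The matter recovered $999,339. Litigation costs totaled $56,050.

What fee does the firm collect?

$228,250.00

Fee base (net of costs): $999,339 − $56,050 = $943,289
First $111,000 at 42.5% = $47,175.00
Next $81,000 at 39.5% = $31,995.00
Next $193,000 at 35.5% = $68,515.00
Next $62,000 at 27.5% = $17,050.00
Remaining $496,289 at 18% = $89,332.02
Fee: $47,175.00 + $31,995.00 + $68,515.00 + $17,050.00 + $89,332.02 = $254,067.02
$254,067.02 exceeds the $228,250 cap, so the fee is capped at $228,250.00.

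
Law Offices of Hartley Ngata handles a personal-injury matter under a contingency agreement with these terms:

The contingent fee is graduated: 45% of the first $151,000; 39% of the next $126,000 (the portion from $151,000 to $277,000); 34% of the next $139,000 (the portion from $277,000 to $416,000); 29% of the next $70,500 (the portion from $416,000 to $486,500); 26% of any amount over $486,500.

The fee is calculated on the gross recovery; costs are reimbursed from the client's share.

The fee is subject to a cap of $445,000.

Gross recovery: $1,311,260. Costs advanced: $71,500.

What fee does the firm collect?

Fee base is the gross recovery, $1,311,260; costs are reimbursed separately.
First $151,000 at 45% = $67,950.00
Next $126,000 at 39% = $49,140.00
Next $139,000 at 34% = $47,260.00
Next $70,500 at 29% = $20,445.00
Remaining $824,760 at 26% = $214,437.60
Fee: $67,950.00 + $49,140.00 + $47,260.00 + $20,445.00 + $214,437.60 = $399,232.60
$399,232.60 is under the $445,000 cap.

$399,232.60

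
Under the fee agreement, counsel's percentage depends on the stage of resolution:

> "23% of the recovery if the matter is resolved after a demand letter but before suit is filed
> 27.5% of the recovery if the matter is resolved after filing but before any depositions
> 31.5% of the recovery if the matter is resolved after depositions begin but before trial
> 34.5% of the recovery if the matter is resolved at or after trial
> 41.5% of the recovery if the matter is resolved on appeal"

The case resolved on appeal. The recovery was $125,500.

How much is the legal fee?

The matter resolved on appeal, so the 41.5% rate applies.
$125,500 × 41.5% = $52,082.50

$52,082.50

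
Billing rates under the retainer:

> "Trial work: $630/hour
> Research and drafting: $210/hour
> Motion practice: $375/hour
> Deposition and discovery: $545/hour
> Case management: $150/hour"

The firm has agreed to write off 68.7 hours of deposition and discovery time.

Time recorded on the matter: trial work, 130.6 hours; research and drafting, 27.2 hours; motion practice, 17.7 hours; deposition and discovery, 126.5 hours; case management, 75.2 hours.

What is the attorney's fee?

Trial work: 130.6 × $630 = $82,278.00
Research and drafting: 27.2 × $210 = $5,712.00
Motion practice: 17.7 × $375 = $6,637.50
Deposition and discovery: 126.5 × $545 = $68,942.50
Case management: 75.2 × $150 = $11,280.00
Subtotal: $174,850.00
Write-off: 68.7 × $545 = $37,441.50
Total: $174,850.00 − $37,441.50 = $137,408.50

$137,408.50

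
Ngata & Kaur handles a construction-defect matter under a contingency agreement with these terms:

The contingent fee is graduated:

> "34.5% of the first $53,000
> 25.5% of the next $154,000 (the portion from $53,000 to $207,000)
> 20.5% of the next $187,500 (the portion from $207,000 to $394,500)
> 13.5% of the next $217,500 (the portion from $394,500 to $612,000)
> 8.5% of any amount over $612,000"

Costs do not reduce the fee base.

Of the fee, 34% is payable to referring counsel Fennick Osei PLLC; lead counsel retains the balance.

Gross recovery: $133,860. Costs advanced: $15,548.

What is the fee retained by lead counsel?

Fee base is the gross recovery, $133,860; costs are reimbursed separately.
First $53,000 at 34.5% = $18,285.00
Remaining $80,860 at 25.5% = $20,619.30
Fee: $18,285.00 + $20,619.30 = $38,904.30
Referral share: 34% of $38,904.30 = $13,227.46; lead counsel retains $38,904.30 − $13,227.46 = $25,676.84.

$25,676.84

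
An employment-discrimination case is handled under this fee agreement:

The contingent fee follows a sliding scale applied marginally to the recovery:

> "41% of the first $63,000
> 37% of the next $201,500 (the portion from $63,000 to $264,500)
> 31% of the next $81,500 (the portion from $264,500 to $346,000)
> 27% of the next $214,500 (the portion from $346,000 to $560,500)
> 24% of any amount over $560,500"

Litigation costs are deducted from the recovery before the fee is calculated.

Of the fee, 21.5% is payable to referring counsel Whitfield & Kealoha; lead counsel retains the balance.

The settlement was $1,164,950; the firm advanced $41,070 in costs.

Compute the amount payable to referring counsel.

$68,536.88

Fee base (net of costs): $1,164,950 − $41,070 = $1,123,880
First $63,000 at 41% = $25,830.00
Next $201,500 at 37% = $74,555.00
Next $81,500 at 31% = $25,265.00
Next $214,500 at 27% = $57,915.00
Remaining $563,380 at 24% = $135,211.20
Fee: $25,830.00 + $74,555.00 + $25,265.00 + $57,915.00 + $135,211.20 = $318,776.20
Referral share: 21.5% of $318,776.20 = $68,536.88; lead counsel retains $318,776.20 − $68,536.88 = $250,239.32.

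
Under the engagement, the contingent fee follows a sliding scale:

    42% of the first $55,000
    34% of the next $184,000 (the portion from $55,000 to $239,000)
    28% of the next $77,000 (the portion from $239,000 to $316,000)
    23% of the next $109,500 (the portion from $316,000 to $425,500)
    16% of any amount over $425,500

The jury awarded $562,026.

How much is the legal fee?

$154,249.16

First $55,000 at 42% = $23,100.00
Next $184,000 at 34% = $62,560.00
Next $77,000 at 28% = $21,560.00
Next $109,500 at 23% = $25,185.00
Remaining $136,526 at 16% = $21,844.16
Fee: $23,100.00 + $62,560.00 + $21,560.00 + $25,185.00 + $21,844.16 = $154,249.16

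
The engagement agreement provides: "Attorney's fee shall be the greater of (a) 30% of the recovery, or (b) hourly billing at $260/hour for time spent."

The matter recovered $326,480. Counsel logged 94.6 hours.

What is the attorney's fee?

$97,944.00

(a) 30% of $326,480 = $97,944.00
(b) 94.6 × $260 = $24,596.00
The greater is (a): $97,944.00.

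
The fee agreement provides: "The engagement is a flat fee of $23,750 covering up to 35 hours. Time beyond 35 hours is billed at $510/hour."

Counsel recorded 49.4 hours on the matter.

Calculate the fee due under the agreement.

$31,094.00

Flat fee: $23,750.00
Excess hours: 49.4 − 35 = 14.4
Overrun: 14.4 × $510 = $7,344.00
Total: $23,750.00 + $7,344.00 = $31,094.00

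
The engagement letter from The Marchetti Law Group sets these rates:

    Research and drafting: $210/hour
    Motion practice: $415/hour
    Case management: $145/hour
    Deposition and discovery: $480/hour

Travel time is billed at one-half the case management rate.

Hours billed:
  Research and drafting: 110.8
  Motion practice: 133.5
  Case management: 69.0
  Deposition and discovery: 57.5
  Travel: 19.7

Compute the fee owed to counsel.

$117,703.75

Research and drafting: 110.8 × $210 = $23,268.00
Motion practice: 133.5 × $415 = $55,402.50
Case management: 69.0 × $145 = $10,005.00
Deposition and discovery: 57.5 × $480 = $27,600.00
Subtotal: $23,268.00 + $55,402.50 + $10,005.00 + $27,600.00 = $116,275.50
Travel: 19.7 × ($145 ÷ 2) = 19.7 × $72.50 = $1,428.25
Total: $116,275.50 + $1,428.25 = $117,703.75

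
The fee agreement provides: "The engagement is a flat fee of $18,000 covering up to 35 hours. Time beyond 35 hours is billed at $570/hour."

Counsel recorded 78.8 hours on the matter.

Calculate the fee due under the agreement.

$42,966.00

Flat fee: $18,000.00
Excess hours: 78.8 − 35 = 43.8
Overrun: 43.8 × $570 = $24,966.00
Total: $18,000.00 + $24,966.00 = $42,966.00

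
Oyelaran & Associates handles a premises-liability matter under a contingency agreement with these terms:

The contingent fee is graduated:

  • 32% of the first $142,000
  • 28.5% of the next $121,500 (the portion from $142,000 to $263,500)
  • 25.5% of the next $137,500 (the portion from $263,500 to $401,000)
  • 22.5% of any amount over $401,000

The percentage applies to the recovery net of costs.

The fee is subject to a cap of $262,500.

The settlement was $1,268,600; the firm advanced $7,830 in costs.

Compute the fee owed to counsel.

$262,500.00

Fee base (net of costs): $1,268,600 − $7,830 = $1,260,770
First $142,000 at 32% = $45,440.00
Next $121,500 at 28.5% = $34,627.50
Next $137,500 at 25.5% = $35,062.50
Remaining $859,770 at 22.5% = $193,448.25
Fee: $45,440.00 + $34,627.50 + $35,062.50 + $193,448.25 = $308,578.25
$308,578.25 exceeds the $262,500 cap, so the fee is capped at $262,500.00.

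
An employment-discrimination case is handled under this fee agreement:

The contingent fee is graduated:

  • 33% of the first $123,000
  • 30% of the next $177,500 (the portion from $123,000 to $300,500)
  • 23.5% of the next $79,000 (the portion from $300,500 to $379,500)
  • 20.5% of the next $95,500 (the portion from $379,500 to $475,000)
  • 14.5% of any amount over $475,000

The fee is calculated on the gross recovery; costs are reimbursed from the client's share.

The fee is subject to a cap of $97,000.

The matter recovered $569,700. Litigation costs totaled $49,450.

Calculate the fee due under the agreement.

Fee base is the gross recovery, $569,700; costs are reimbursed separately.
First $123,000 at 33% = $40,590.00
Next $177,500 at 30% = $53,250.00
Next $79,000 at 23.5% = $18,565.00
Next $95,500 at 20.5% = $19,577.50
Remaining $94,700 at 14.5% = $13,731.50
Fee: $40,590.00 + $53,250.00 + $18,565.00 + $19,577.50 + $13,731.50 = $145,714.00
$145,714.00 exceeds the $97,000 cap, so the fee is capped at $97,000.00.

$97,000.00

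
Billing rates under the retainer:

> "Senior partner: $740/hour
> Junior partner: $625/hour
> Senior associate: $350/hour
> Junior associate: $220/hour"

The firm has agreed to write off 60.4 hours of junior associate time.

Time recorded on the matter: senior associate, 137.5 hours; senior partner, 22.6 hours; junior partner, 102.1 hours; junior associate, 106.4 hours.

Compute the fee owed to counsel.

Senior partner: 22.6 × $740 = $16,724.00
Junior partner: 102.1 × $625 = $63,812.50
Senior associate: 137.5 × $350 = $48,125.00
Junior associate: 106.4 × $220 = $23,408.00
Subtotal: $152,069.50
Write-off: 60.4 × $220 = $13,288.00
Total: $152,069.50 − $13,288.00 = $138,781.50

$138,781.50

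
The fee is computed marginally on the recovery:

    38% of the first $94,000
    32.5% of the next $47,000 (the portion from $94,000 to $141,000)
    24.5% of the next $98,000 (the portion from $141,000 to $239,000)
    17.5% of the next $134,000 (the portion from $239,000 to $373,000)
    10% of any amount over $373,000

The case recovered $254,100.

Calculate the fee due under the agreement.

First $94,000 at 38% = $35,720.00
Next $47,000 at 32.5% = $15,275.00
Next $98,000 at 24.5% = $24,010.00
Remaining $15,100 at 17.5% = $2,642.50
Fee: $35,720.00 + $15,275.00 + $24,010.00 + $2,642.50 = $77,647.50

$77,647.50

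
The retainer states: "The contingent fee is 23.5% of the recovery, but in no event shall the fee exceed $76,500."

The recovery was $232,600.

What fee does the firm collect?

23.5% of $232,600 = $54,661.00
That is under the $76,500 cap.

$54,661.00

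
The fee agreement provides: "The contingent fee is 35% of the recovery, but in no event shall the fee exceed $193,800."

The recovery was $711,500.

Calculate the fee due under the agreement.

$193,800.00

35% of $711,500 = $249,025.00
That exceeds the $193,800 cap, so the fee is capped at $193,800.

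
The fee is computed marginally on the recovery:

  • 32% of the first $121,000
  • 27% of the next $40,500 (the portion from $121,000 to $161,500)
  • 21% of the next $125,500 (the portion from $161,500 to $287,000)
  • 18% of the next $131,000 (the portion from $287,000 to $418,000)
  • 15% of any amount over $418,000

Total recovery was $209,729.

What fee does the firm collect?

First $121,000 at 32% = $38,720.00
Next $40,500 at 27% = $10,935.00
Remaining $48,229 at 21% = $10,128.09
Fee: $38,720.00 + $10,935.00 + $10,128.09 = $59,783.09

$59,783.09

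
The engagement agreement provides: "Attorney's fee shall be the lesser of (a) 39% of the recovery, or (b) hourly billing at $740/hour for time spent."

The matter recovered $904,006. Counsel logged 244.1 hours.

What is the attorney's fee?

$180,634.00

(a) 39% of $904,006 = $352,562.34
(b) 244.1 × $740 = $180,634.00
The lesser is (b): $180,634.00.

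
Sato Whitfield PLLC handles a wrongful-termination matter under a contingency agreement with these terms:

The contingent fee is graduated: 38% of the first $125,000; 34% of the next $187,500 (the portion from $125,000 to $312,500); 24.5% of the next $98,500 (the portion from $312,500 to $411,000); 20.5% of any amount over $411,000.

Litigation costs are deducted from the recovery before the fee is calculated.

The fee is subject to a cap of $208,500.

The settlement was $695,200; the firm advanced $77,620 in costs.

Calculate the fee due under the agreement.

$177,731.40

Fee base (net of costs): $695,200 − $77,620 = $617,580
First $125,000 at 38% = $47,500.00
Next $187,500 at 34% = $63,750.00
Next $98,500 at 24.5% = $24,132.50
Remaining $206,580 at 20.5% = $42,348.90
Fee: $47,500.00 + $63,750.00 + $24,132.50 + $42,348.90 = $177,731.40
$177,731.40 is under the $208,500 cap.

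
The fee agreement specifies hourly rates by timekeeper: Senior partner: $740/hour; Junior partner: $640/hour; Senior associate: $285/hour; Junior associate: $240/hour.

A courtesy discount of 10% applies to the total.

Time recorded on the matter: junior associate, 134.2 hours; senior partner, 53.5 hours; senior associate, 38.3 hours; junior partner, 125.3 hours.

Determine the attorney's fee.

Senior partner: 53.5 × $740 = $39,590.00
Junior partner: 125.3 × $640 = $80,192.00
Senior associate: 38.3 × $285 = $10,915.50
Junior associate: 134.2 × $240 = $32,208.00
Subtotal: $162,905.50
Less 10% discount: −$16,290.55
Total: $162,905.50 − $16,290.55 = $146,614.95

$146,614.95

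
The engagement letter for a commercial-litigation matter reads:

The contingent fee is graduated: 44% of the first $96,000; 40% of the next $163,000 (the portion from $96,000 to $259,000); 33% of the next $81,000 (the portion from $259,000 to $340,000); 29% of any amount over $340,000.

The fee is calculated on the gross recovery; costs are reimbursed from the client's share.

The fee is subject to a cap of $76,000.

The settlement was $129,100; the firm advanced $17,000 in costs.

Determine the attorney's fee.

Fee base is the gross recovery, $129,100; costs are reimbursed separately.
First $96,000 at 44% = $42,240.00
Remaining $33,100 at 40% = $13,240.00
Fee: $42,240.00 + $13,240.00 = $55,480.00
$55,480.00 is under the $76,000 cap.

$55,480.00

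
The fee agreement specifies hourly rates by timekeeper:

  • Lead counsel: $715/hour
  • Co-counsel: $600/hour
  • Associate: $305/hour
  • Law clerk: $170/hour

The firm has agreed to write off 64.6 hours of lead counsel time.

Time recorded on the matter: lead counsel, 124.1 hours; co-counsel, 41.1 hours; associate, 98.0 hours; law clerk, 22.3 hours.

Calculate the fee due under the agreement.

Lead counsel: 124.1 × $715 = $88,731.50
Co-counsel: 41.1 × $600 = $24,660.00
Associate: 98.0 × $305 = $29,890.00
Law clerk: 22.3 × $170 = $3,791.00
Subtotal: $147,072.50
Write-off: 64.6 × $715 = $46,189.00
Total: $147,072.50 − $46,189.00 = $100,883.50

$100,883.50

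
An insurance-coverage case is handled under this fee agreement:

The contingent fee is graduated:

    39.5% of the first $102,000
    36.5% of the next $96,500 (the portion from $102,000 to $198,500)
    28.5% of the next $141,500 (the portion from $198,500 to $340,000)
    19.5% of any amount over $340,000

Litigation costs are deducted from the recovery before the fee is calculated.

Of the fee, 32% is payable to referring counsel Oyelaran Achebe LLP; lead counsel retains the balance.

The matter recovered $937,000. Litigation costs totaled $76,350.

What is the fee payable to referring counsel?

$69,557.36

Fee base (net of costs): $937,000 − $76,350 = $860,650
First $102,000 at 39.5% = $40,290.00
Next $96,500 at 36.5% = $35,222.50
Next $141,500 at 28.5% = $40,327.50
Remaining $520,650 at 19.5% = $101,526.75
Fee: $40,290.00 + $35,222.50 + $40,327.50 + $101,526.75 = $217,366.75
Referral share: 32% of $217,366.75 = $69,557.36; lead counsel retains $217,366.75 − $69,557.36 = $147,809.39.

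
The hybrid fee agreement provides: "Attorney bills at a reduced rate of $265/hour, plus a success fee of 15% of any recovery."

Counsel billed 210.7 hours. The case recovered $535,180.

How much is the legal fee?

$136,112.50

Hourly: 210.7 × $265 = $55,835.50
Success fee: 15% of $535,180 = $80,277.00
Total: $55,835.50 + $80,277.00 = $136,112.50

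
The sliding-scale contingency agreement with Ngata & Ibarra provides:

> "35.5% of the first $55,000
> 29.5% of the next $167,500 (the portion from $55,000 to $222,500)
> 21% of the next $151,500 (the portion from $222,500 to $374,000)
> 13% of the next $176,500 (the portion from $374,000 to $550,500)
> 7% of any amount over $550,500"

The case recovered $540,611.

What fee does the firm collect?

$122,411.93

First $55,000 at 35.5% = $19,525.00
Next $167,500 at 29.5% = $49,412.50
Next $151,500 at 21% = $31,815.00
Remaining $166,611 at 13% = $21,659.43
Fee: $19,525.00 + $49,412.50 + $31,815.00 + $21,659.43 = $122,411.93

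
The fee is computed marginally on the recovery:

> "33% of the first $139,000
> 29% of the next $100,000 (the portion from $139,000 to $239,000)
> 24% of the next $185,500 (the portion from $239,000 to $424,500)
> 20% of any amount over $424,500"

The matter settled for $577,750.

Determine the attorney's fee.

$150,040.00

First $139,000 at 33% = $45,870.00
Next $100,000 at 29% = $29,000.00
Next $185,500 at 24% = $44,520.00
Remaining $153,250 at 20% = $30,650.00
Fee: $45,870.00 + $29,000.00 + $44,520.00 + $30,650.00 = $150,040.00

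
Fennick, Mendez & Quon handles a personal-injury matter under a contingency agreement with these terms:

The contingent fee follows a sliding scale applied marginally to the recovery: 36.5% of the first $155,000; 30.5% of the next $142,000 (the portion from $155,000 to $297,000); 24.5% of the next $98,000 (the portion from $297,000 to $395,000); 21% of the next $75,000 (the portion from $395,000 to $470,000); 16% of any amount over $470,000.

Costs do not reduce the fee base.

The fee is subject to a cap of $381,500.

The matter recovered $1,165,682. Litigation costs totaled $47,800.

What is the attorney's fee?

$250,954.12

Fee base is the gross recovery, $1,165,682; costs are reimbursed separately.
First $155,000 at 36.5% = $56,575.00
Next $142,000 at 30.5% = $43,310.00
Next $98,000 at 24.5% = $24,010.00
Next $75,000 at 21% = $15,750.00
Remaining $695,682 at 16% = $111,309.12
Fee: $56,575.00 + $43,310.00 + $24,010.00 + $15,750.00 + $111,309.12 = $250,954.12
$250,954.12 is under the $381,500 cap.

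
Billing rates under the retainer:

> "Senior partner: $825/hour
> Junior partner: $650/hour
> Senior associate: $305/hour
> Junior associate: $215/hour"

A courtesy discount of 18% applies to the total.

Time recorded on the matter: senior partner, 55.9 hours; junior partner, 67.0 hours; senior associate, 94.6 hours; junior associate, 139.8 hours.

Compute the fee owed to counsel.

Senior partner: 55.9 × $825 = $46,117.50
Junior partner: 67.0 × $650 = $43,550.00
Senior associate: 94.6 × $305 = $28,853.00
Junior associate: 139.8 × $215 = $30,057.00
Subtotal: $148,577.50
Less 18% discount: −$26,743.95
Total: $148,577.50 − $26,743.95 = $121,833.55

$121,833.55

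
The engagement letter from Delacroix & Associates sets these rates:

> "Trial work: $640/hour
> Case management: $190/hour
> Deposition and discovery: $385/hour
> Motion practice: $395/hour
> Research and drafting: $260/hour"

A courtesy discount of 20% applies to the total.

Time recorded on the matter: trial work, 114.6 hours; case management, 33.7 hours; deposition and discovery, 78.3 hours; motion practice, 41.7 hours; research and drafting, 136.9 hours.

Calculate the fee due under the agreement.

$129,566.40

Trial work: 114.6 × $640 = $73,344.00
Case management: 33.7 × $190 = $6,403.00
Deposition and discovery: 78.3 × $385 = $30,145.50
Motion practice: 41.7 × $395 = $16,471.50
Research and drafting: 136.9 × $260 = $35,594.00
Subtotal: $161,958.00
Less 20% discount: −$32,391.60
Total: $161,958.00 − $32,391.60 = $129,566.40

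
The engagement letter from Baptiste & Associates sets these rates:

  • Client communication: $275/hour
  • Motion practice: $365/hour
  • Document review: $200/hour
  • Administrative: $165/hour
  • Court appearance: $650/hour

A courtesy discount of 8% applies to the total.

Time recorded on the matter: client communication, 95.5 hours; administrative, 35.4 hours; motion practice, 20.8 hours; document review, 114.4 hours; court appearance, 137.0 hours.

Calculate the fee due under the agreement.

$139,495.46

Client communication: 95.5 × $275 = $26,262.50
Motion practice: 20.8 × $365 = $7,592.00
Document review: 114.4 × $200 = $22,880.00
Administrative: 35.4 × $165 = $5,841.00
Court appearance: 137.0 × $650 = $89,050.00
Subtotal: $151,625.50
Less 8% discount: −$12,130.04
Total: $151,625.50 − $12,130.04 = $139,495.46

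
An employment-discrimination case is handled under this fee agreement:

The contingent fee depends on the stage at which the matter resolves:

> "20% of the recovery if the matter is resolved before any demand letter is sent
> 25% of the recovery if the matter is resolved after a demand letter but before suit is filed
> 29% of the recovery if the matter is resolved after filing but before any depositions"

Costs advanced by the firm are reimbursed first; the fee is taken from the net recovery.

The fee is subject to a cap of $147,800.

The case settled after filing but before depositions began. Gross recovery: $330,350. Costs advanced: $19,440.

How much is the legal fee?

Fee base (net of costs): $330,350 − $19,440 = $310,910
The matter settled after filing but before depositions began, so the 29% rate applies.
$310,910 × 29% = $90,163.90
$90,163.90 is under the $147,800 cap.

$90,163.90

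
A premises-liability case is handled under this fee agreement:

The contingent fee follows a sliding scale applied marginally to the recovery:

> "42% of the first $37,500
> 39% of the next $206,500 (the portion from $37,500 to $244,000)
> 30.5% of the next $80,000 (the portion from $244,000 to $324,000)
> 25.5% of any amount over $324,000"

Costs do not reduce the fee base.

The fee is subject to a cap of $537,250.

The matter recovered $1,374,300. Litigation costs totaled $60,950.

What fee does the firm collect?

Fee base is the gross recovery, $1,374,300; costs are reimbursed separately.
First $37,500 at 42% = $15,750.00
Next $206,500 at 39% = $80,535.00
Next $80,000 at 30.5% = $24,400.00
Remaining $1,050,300 at 25.5% = $267,826.50
Fee: $15,750.00 + $80,535.00 + $24,400.00 + $267,826.50 = $388,511.50
$388,511.50 is under the $537,250 cap.

$388,511.50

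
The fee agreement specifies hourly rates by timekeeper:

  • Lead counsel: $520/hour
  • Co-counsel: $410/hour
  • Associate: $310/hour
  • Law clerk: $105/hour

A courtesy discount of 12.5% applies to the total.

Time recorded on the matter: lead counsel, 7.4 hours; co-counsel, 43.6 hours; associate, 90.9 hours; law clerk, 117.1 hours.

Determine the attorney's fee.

Lead counsel: 7.4 × $520 = $3,848.00
Co-counsel: 43.6 × $410 = $17,876.00
Associate: 90.9 × $310 = $28,179.00
Law clerk: 117.1 × $105 = $12,295.50
Subtotal: $62,198.50
Less 12.5% discount: −$7,774.81
Total: $62,198.50 − $7,774.81 = $54,423.69

$54,423.69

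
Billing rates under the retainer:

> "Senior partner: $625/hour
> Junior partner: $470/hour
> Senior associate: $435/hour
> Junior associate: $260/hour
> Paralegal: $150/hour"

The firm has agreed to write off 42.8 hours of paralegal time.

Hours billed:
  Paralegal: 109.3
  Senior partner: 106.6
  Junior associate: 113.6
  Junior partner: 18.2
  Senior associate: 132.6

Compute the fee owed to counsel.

$172,371.00

Senior partner: 106.6 × $625 = $66,625.00
Junior partner: 18.2 × $470 = $8,554.00
Senior associate: 132.6 × $435 = $57,681.00
Junior associate: 113.6 × $260 = $29,536.00
Paralegal: 109.3 × $150 = $16,395.00
Subtotal: $178,791.00
Write-off: 42.8 × $150 = $6,420.00
Total: $178,791.00 − $6,420.00 = $172,371.00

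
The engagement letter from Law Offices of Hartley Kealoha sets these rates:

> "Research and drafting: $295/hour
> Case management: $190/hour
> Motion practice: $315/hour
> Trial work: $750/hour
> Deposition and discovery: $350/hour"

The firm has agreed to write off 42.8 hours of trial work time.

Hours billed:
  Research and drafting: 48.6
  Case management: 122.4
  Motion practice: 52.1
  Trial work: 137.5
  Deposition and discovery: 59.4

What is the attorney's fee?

Research and drafting: 48.6 × $295 = $14,337.00
Case management: 122.4 × $190 = $23,256.00
Motion practice: 52.1 × $315 = $16,411.50
Trial work: 137.5 × $750 = $103,125.00
Deposition and discovery: 59.4 × $350 = $20,790.00
Subtotal: $177,919.50
Write-off: 42.8 × $750 = $32,100.00
Total: $177,919.50 − $32,100.00 = $145,819.50

$145,819.50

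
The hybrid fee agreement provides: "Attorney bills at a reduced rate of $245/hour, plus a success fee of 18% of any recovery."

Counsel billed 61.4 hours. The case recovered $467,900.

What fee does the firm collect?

$99,265.00

Hourly: 61.4 × $245 = $15,043.00
Success fee: 18% of $467,900 = $84,222.00
Total: $15,043.00 + $84,222.00 = $99,265.00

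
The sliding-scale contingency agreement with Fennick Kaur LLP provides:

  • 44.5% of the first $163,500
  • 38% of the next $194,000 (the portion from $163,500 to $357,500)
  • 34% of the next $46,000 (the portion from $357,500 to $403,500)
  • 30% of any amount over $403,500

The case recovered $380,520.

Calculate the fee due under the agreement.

First $163,500 at 44.5% = $72,757.50
Next $194,000 at 38% = $73,720.00
Remaining $23,020 at 34% = $7,826.80
Fee: $72,757.50 + $73,720.00 + $7,826.80 = $154,304.30

$154,304.30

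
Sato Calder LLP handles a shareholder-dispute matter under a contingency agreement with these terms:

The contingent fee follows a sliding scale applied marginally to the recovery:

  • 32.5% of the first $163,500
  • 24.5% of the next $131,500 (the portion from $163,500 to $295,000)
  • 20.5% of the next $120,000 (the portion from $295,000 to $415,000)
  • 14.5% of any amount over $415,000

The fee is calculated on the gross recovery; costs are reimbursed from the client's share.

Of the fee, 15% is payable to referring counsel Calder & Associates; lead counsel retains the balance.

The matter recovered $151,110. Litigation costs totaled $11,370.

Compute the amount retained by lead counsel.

Fee base is the gross recovery, $151,110; costs are reimbursed separately.
First $151,110 at 32.5% = $49,110.75
Referral share: 15% of $49,110.75 = $7,366.61; lead counsel retains $49,110.75 − $7,366.61 = $41,744.14.

$41,744.14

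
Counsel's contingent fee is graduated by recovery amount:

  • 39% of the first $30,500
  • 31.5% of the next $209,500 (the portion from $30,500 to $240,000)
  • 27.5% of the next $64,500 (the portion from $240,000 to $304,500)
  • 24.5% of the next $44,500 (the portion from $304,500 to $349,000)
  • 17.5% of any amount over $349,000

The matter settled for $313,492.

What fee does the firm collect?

$97,828.04

First $30,500 at 39% = $11,895.00
Next $209,500 at 31.5% = $65,992.50
Next $64,500 at 27.5% = $17,737.50
Remaining $8,992 at 24.5% = $2,203.04
Fee: $11,895.00 + $65,992.50 + $17,737.50 + $2,203.04 = $97,828.04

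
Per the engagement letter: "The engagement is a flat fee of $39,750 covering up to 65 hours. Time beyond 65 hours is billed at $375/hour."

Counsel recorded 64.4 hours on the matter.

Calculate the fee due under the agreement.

64.4 hours is within the 65-hour scope; only the flat fee applies.

$39,750.00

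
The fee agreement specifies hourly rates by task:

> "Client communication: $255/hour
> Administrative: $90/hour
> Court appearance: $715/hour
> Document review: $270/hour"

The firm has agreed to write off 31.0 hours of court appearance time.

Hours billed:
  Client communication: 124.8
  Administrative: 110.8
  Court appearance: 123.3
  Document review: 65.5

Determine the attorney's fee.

$125,475.50

Client communication: 124.8 × $255 = $31,824.00
Administrative: 110.8 × $90 = $9,972.00
Court appearance: 123.3 × $715 = $88,159.50
Document review: 65.5 × $270 = $17,685.00
Subtotal: $147,640.50
Write-off: 31.0 × $715 = $22,165.00
Total: $147,640.50 − $22,165.00 = $125,475.50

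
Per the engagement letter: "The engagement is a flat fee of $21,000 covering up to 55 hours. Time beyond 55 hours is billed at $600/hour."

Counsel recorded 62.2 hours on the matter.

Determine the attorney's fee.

Flat fee: $21,000.00
Excess hours: 62.2 − 55 = 7.2
Overrun: 7.2 × $600 = $4,320.00
Total: $21,000.00 + $4,320.00 = $25,320.00

$25,320.00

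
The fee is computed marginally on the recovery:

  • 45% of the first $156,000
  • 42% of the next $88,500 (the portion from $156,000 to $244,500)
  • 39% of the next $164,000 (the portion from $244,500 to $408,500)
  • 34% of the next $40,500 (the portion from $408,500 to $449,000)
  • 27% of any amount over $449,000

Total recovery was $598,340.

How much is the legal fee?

$225,421.80

First $156,000 at 45% = $70,200.00
Next $88,500 at 42% = $37,170.00
Next $164,000 at 39% = $63,960.00
Next $40,500 at 34% = $13,770.00
Remaining $149,340 at 27% = $40,321.80
Fee: $70,200.00 + $37,170.00 + $63,960.00 + $13,770.00 + $40,321.80 = $225,421.80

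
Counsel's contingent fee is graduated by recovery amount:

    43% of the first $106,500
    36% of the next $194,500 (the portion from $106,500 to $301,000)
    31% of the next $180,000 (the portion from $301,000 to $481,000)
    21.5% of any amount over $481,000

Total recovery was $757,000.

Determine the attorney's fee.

First $106,500 at 43% = $45,795.00
Next $194,500 at 36% = $70,020.00
Next $180,000 at 31% = $55,800.00
Remaining $276,000 at 21.5% = $59,340.00
Fee: $45,795.00 + $70,020.00 + $55,800.00 + $59,340.00 = $230,955.00

$230,955.00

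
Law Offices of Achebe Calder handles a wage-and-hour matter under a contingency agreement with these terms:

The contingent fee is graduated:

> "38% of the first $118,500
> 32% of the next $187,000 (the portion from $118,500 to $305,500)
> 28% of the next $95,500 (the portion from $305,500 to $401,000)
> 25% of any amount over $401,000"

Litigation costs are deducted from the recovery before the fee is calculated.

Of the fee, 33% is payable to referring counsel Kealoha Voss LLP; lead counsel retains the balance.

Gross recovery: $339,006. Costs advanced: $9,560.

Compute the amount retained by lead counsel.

Fee base (net of costs): $339,006 − $9,560 = $329,446
First $118,500 at 38% = $45,030.00
Next $187,000 at 32% = $59,840.00
Remaining $23,946 at 28% = $6,704.88
Fee: $45,030.00 + $59,840.00 + $6,704.88 = $111,574.88
Referral share: 33% of $111,574.88 = $36,819.71; lead counsel retains $111,574.88 − $36,819.71 = $74,755.17.

$74,755.17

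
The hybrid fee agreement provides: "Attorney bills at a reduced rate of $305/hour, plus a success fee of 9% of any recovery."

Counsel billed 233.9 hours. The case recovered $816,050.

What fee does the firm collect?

Hourly: 233.9 × $305 = $71,339.50
Success fee: 9% of $816,050 = $73,444.50
Total: $71,339.50 + $73,444.50 = $144,784.00

$144,784.00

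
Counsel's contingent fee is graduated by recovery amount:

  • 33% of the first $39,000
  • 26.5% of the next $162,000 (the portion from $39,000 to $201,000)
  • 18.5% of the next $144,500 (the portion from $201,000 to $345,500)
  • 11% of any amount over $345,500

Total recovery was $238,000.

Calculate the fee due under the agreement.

First $39,000 at 33% = $12,870.00
Next $162,000 at 26.5% = $42,930.00
Remaining $37,000 at 18.5% = $6,845.00
Fee: $12,870.00 + $42,930.00 + $6,845.00 = $62,645.00

$62,645.00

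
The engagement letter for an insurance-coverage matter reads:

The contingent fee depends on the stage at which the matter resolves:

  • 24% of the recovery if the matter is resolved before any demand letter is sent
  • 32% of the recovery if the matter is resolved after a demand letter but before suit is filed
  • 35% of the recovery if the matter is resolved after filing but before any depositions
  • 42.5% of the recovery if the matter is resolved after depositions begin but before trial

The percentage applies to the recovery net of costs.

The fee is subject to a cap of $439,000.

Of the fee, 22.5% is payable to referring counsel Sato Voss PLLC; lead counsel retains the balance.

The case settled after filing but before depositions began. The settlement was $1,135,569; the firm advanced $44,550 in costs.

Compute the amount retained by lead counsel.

Fee base (net of costs): $1,135,569 − $44,550 = $1,091,019
The matter settled after filing but before depositions began, so the 35% rate applies.
$1,091,019 × 35% = $381,856.65
$381,856.65 is under the $439,000 cap.
Referral share: 22.5% of $381,856.65 = $85,917.75; lead counsel retains $381,856.65 − $85,917.75 = $295,938.90.

$295,938.90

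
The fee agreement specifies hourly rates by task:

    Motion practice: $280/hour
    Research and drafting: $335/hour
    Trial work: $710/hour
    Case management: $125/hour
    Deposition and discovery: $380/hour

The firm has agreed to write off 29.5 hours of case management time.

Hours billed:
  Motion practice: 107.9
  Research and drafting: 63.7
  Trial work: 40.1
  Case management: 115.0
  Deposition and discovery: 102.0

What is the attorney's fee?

$129,470.00

Motion practice: 107.9 × $280 = $30,212.00
Research and drafting: 63.7 × $335 = $21,339.50
Trial work: 40.1 × $710 = $28,471.00
Case management: 115.0 × $125 = $14,375.00
Deposition and discovery: 102.0 × $380 = $38,760.00
Subtotal: $133,157.50
Write-off: 29.5 × $125 = $3,687.50
Total: $133,157.50 − $3,687.50 = $129,470.00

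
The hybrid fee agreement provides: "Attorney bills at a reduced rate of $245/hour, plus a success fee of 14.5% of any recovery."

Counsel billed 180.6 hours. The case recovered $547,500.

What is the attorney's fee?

$123,634.50

Hourly: 180.6 × $245 = $44,247.00
Success fee: 14.5% of $547,500 = $79,387.50
Total: $44,247.00 + $79,387.50 = $123,634.50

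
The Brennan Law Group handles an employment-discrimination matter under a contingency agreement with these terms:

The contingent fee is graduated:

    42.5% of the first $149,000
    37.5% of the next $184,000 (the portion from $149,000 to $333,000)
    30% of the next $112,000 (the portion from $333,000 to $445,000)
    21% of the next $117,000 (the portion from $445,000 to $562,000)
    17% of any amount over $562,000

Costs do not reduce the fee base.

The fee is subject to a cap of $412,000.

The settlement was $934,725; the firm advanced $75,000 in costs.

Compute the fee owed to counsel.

Fee base is the gross recovery, $934,725; costs are reimbursed separately.
First $149,000 at 42.5% = $63,325.00
Next $184,000 at 37.5% = $69,000.00
Next $112,000 at 30% = $33,600.00
Next $117,000 at 21% = $24,570.00
Remaining $372,725 at 17% = $63,363.25
Fee: $63,325.00 + $69,000.00 + $33,600.00 + $24,570.00 + $63,363.25 = $253,858.25
$253,858.25 is under the $412,000 cap.

$253,858.25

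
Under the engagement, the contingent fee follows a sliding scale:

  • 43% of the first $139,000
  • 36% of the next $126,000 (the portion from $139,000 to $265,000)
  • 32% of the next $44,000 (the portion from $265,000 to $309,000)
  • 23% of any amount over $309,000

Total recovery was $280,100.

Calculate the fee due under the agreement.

First $139,000 at 43% = $59,770.00
Next $126,000 at 36% = $45,360.00
Remaining $15,100 at 32% = $4,832.00
Fee: $59,770.00 + $45,360.00 + $4,832.00 = $109,962.00

$109,962.00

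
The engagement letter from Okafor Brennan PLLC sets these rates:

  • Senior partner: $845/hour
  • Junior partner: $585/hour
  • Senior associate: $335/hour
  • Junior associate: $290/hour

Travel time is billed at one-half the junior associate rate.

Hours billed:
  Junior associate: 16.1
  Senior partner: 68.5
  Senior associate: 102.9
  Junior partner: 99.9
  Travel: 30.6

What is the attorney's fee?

Senior partner: 68.5 × $845 = $57,882.50
Junior partner: 99.9 × $585 = $58,441.50
Senior associate: 102.9 × $335 = $34,471.50
Junior associate: 16.1 × $290 = $4,669.00
Subtotal: $57,882.50 + $58,441.50 + $34,471.50 + $4,669.00 = $155,464.50
Travel: 30.6 × ($290 ÷ 2) = 30.6 × $145.00 = $4,437.00
Total: $155,464.50 + $4,437.00 = $159,901.50

$159,901.50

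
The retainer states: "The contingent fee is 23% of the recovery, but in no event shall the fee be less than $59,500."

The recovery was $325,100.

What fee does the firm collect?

$74,773.00

23% of $325,100 = $74,773.00
That exceeds the $59,500 minimum.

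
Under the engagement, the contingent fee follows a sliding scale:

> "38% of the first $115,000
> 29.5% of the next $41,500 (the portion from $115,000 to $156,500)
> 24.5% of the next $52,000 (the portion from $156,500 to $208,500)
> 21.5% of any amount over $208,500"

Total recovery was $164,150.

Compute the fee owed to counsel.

First $115,000 at 38% = $43,700.00
Next $41,500 at 29.5% = $12,242.50
Remaining $7,650 at 24.5% = $1,874.25
Fee: $43,700.00 + $12,242.50 + $1,874.25 = $57,816.75

$57,816.75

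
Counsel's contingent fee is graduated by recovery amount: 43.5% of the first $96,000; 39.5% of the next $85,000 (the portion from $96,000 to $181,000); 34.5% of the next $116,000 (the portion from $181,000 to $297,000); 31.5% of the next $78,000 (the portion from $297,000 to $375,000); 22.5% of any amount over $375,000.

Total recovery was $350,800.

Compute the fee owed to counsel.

$132,302.00

First $96,000 at 43.5% = $41,760.00
Next $85,000 at 39.5% = $33,575.00
Next $116,000 at 34.5% = $40,020.00
Remaining $53,800 at 31.5% = $16,947.00
Fee: $41,760.00 + $33,575.00 + $40,020.00 + $16,947.00 = $132,302.00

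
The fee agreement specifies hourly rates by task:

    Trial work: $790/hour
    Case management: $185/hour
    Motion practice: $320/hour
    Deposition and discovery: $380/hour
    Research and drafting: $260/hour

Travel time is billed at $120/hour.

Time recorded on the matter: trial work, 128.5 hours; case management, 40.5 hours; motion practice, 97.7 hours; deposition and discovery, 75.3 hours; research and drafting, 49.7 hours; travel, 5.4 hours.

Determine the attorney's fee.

Trial work: 128.5 × $790 = $101,515.00
Case management: 40.5 × $185 = $7,492.50
Motion practice: 97.7 × $320 = $31,264.00
Deposition and discovery: 75.3 × $380 = $28,614.00
Research and drafting: 49.7 × $260 = $12,922.00
Subtotal: $101,515.00 + $7,492.50 + $31,264.00 + $28,614.00 + $12,922.00 = $181,807.50
Travel: 5.4 × $120 = $648.00
Total: $181,807.50 + $648.00 = $182,455.50

$182,455.50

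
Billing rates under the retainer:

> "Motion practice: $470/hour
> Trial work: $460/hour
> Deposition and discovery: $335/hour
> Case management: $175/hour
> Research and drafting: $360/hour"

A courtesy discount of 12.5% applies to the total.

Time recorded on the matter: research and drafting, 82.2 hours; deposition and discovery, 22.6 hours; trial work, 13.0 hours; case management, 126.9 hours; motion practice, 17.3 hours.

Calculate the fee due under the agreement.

Motion practice: 17.3 × $470 = $8,131.00
Trial work: 13.0 × $460 = $5,980.00
Deposition and discovery: 22.6 × $335 = $7,571.00
Case management: 126.9 × $175 = $22,207.50
Research and drafting: 82.2 × $360 = $29,592.00
Subtotal: $73,481.50
Less 12.5% discount: −$9,185.19
Total: $73,481.50 − $9,185.19 = $64,296.31

$64,296.31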